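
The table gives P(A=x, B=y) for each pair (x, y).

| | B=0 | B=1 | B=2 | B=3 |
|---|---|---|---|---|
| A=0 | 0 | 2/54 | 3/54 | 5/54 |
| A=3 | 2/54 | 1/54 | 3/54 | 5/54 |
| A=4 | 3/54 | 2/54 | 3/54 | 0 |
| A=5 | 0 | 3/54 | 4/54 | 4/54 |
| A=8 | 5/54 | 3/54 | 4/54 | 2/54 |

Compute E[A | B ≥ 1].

P(B ≥ 1) = 22/27.
Summing A·P(A=x,B=y) over the conditioning event gives 29/9.
E[A | B ≥ 1] = (29/9) / (22/27) = 87/22.

87/22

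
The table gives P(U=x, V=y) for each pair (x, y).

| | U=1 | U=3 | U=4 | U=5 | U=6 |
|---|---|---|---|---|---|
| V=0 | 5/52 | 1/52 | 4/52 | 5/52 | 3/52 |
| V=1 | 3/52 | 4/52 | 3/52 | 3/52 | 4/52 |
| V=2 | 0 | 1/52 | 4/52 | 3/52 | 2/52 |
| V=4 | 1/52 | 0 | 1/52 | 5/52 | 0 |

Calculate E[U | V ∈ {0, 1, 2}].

179/45

P(V ∈ {0, 1, 2}) = 45/52.
Summing U·P(U=x,V=y) over the conditioning event gives 179/52.
E[U | V ∈ {0, 1, 2}] = (179/52) / (45/52) = 179/45.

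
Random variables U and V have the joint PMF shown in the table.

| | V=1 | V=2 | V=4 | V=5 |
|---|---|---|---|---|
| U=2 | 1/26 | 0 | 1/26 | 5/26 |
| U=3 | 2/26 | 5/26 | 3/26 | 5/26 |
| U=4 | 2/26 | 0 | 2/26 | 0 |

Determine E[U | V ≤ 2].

P(V ≤ 2) = 5/13.
Σ U·P over the event = 2·(1/26) + 3·(2/26) + 3·(5/26) + 4·(2/26) = 31/26.
E[U | V ≤ 2] = (31/26) / (5/13) = 31/10.

31/10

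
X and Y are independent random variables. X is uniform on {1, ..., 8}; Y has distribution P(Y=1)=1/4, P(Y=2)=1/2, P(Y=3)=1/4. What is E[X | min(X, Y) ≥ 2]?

P(min(X, Y) ≥ 2) = 21/32.
Summing X·P(x,y) over outcomes with min(X, Y) ≥ 2 gives 105/32.
E[X | min(X, Y) ≥ 2] = (105/32) / (21/32) = 5.

5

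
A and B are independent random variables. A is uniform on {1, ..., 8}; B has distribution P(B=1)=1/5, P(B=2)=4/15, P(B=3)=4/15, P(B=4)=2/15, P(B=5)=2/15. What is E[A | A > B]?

P(A > B) = 79/120.
Summing A·P(x,y) over outcomes with A > B gives 451/120.
E[A | A > B] = (451/120) / (79/120) = 451/79.

451/79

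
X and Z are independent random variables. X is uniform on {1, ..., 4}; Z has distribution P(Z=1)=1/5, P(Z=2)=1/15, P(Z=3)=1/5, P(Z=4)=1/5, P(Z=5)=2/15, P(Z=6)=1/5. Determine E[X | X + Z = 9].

17/5

P(X + Z = 9) = 1/12.
Summing X·P(x,y) over outcomes with X + Z = 9 gives 17/60.
E[X | X + Z = 9] = (17/60) / (1/12) = 17/5.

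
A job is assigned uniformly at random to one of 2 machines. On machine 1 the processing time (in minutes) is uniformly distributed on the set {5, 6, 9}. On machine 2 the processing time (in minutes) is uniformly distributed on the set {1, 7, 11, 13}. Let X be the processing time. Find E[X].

E[X | machine 1] = (5+6+9)/3 = 20/3.
E[X | machine 2] = (1+7+11+13)/4 = 8.
E[X] = (1/2)·(20/3) + (1/2)·(8) = 22/3.

22/3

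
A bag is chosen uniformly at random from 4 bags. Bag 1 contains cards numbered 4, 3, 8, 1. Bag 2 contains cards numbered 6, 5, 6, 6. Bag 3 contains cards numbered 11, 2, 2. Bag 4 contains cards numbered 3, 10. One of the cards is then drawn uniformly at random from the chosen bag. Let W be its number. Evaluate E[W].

E[W | bag 1] = (4+3+8+1)/4 = 4.
E[W | bag 2] = (6+5+6+6)/4 = 23/4.
E[W | bag 3] = (11+2+2)/3 = 5.
E[W | bag 4] = (3+10)/2 = 13/2.
By the law of total expectation,
E[W] = (1/4)·(4) + (1/4)·(23/4) + (1/4)·(5) + (1/4)·(13/2) = 85/16.

85/16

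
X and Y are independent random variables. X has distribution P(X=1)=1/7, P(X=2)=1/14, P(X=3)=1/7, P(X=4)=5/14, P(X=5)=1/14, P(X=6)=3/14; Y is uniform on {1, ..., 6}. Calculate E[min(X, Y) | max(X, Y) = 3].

P(max(X, Y) = 3) = 3/28.
Summing min(X,Y)·P(x,y) over outcomes with max(X, Y) = 3 gives 4/21.
E[min(X, Y) | max(X, Y) = 3] = (4/21) / (3/28) = 16/9.

16/9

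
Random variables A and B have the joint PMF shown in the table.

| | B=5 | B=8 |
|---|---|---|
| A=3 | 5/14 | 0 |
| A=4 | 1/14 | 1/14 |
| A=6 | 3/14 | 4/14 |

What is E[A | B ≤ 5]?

P(B ≤ 5) = 9/14.
Summing A·P(A=x,B=y) over the conditioning event gives 37/14.
E[A | B ≤ 5] = (37/14) / (9/14) = 37/9.

37/9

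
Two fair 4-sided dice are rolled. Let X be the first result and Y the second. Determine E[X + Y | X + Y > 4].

6

Outcomes with X + Y > 4: (1,4), (2,3), (2,4), (3,2), (3,3), (3,4), (4,1), (4,2), (4,3), (4,4), each with probability 1/16.
E[X + Y | X + Y > 4] = (5 + 5 + 6 + 5 + 6 + 7 + 5 + 6 + 7 + 8) / 10 = 6.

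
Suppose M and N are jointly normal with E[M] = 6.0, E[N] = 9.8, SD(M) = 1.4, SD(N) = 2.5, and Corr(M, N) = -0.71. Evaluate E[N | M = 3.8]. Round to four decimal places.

12.5893

The regression of N on M has slope ρ·σ_N/σ_M and passes through (μ_M, μ_N).
E[N | M=3.8] = 9.8 + (-0.71)·(2.5/1.4)·(3.8 − (6.0)) = 9.8 + (-1.26786)·(-2.2) = 12.5893.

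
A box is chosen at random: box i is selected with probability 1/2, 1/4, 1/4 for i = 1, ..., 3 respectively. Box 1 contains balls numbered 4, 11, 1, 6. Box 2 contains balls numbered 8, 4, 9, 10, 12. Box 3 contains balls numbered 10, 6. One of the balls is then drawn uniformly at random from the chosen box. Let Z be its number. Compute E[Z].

E[Z | box 1] = (4+11+1+6)/4 = 11/2.
E[Z | box 2] = (8+4+9+10+12)/5 = 43/5.
E[Z | box 3] = (10+6)/2 = 8.
By the law of total expectation,
E[Z] = (1/2)·(11/2) + (1/4)·(43/5) + (1/4)·(8) = 69/10.

69/10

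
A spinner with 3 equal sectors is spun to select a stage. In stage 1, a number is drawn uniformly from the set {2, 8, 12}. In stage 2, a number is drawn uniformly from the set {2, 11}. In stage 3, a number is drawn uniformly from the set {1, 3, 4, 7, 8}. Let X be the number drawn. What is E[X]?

553/90

E[X | stage 1] = (2+8+12)/3 = 22/3.
E[X | stage 2] = (2+11)/2 = 13/2.
E[X | stage 3] = (1+3+4+7+8)/5 = 23/5.
By the law of total expectation,
E[X] = (1/3)·(22/3) + (1/3)·(13/2) + (1/3)·(23/5) = 553/90.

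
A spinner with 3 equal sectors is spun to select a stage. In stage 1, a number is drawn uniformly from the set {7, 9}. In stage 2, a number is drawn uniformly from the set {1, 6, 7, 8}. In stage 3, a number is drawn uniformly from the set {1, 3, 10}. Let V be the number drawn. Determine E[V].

E[V | stage 1] = (7+9)/2 = 8.
E[V | stage 2] = (1+6+7+8)/4 = 11/2.
E[V | stage 3] = (1+3+10)/3 = 14/3.
E[V] = (1/3)·(8) + (1/3)·(11/2) + (1/3)·(14/3) = 109/18.

109/18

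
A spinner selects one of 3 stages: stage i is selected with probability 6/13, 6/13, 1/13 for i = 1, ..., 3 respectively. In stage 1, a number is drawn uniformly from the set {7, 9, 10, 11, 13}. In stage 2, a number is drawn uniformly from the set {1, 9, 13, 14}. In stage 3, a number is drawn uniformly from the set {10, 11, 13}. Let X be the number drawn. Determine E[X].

761/78

E[X | stage 1] = (7+9+10+11+13)/5 = 10.
E[X | stage 2] = (1+9+13+14)/4 = 37/4.
E[X | stage 3] = (10+11+13)/3 = 34/3.
By the law of total expectation,
E[X] = (6/13)·(10) + (6/13)·(37/4) + (1/13)·(34/3) = 761/78.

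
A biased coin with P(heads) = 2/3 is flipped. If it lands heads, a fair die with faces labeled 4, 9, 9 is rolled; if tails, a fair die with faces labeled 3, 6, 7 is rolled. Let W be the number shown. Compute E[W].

20/3

E[W | heads] = (4+9+9)/3 = 22/3.
E[W | tails] = (3+6+7)/3 = 16/3.
E[W] = (2/3)·(22/3) + (1/3)·(16/3) = 20/3.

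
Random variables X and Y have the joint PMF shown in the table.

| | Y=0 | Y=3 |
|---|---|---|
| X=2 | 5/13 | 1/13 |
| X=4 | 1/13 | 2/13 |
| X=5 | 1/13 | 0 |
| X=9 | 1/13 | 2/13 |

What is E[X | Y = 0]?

7/2

P(Y = 0) = 8/13.
Σ X·P over the event = 2·(5/13) + 4·(1/13) + 5·(1/13) + 9·(1/13) = 28/13.
E[X | Y = 0] = (28/13) / (8/13) = 7/2.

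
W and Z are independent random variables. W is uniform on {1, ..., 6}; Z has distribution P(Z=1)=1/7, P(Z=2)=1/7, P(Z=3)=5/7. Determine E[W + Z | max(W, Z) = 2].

10/3

P(max(W, Z) = 2) = 1/14.
Summing (W+Z)·P(x,y) over outcomes with max(W, Z) = 2 gives 5/21.
E[W + Z | max(W, Z) = 2] = (5/21) / (1/14) = 10/3.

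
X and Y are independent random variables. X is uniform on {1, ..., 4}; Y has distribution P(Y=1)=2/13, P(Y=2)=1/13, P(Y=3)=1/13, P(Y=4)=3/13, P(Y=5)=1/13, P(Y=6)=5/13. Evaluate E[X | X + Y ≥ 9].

39/11

P(X + Y ≥ 9) = 11/52.
Summing X·P(x,y) over outcomes with X + Y ≥ 9 gives 3/4.
E[X | X + Y ≥ 9] = (3/4) / (11/52) = 39/11.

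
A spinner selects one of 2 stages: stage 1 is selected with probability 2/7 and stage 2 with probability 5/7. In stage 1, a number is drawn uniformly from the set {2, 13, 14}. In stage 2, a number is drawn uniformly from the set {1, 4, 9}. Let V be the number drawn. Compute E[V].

E[V | stage 1] = (2+13+14)/3 = 29/3.
E[V | stage 2] = (1+4+9)/3 = 14/3.
E[V] = (2/7)·(29/3) + (5/7)·(14/3) = 128/21.

128/21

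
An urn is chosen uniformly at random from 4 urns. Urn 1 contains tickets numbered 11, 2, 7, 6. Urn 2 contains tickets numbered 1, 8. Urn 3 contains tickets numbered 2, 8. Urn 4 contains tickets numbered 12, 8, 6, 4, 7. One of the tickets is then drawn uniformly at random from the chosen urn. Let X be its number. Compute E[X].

E[X | urn 1] = (11+2+7+6)/4 = 13/2.
E[X | urn 2] = (1+8)/2 = 9/2.
E[X | urn 3] = (2+8)/2 = 5.
E[X | urn 4] = (12+8+6+4+7)/5 = 37/5.
E[X] = (1/4)·(13/2) + (1/4)·(9/2) + (1/4)·(5) + (1/4)·(37/5) = 117/20.

117/20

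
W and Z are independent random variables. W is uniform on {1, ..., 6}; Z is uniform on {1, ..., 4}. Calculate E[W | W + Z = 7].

9/2

Outcomes with W + Z = 7: (3,4), (4,3), (5,2), (6,1), each with probability 1/24.
E[W | W + Z = 7] = (3 + 4 + 5 + 6) / 4 = 9/2.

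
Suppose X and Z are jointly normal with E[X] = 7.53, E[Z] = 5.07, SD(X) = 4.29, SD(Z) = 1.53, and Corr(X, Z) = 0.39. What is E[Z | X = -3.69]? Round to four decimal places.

3.5094

For a bivariate normal, E[Z | X=x] = μ_Z + ρ·(σ_Z/σ_X)·(x − μ_X).
E[Z | X=-3.69] = 5.07 + (0.39)·(1.53/4.29)·(-3.69 − (7.53)) = 5.07 + (0.13909)·(-11.22) = 3.5094.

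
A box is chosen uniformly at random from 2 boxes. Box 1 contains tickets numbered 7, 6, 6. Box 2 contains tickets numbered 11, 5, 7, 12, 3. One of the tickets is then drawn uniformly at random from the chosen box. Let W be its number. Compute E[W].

209/30

E[W | box 1] = (7+6+6)/3 = 19/3.
E[W | box 2] = (11+5+7+12+3)/5 = 38/5.
E[W] = (1/2)·(19/3) + (1/2)·(38/5) = 209/30.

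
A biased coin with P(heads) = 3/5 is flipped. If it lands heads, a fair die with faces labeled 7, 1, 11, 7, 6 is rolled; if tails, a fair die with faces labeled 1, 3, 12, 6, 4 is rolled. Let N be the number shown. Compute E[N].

148/25

E[N | heads] = (7+1+11+7+6)/5 = 32/5.
E[N | tails] = (1+3+12+6+4)/5 = 26/5.
E[N] = (3/5)·(32/5) + (2/5)·(26/5) = 148/25.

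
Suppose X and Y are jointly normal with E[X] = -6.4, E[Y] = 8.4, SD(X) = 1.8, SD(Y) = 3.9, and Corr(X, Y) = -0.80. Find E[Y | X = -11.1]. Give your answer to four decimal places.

E[Y | X=x] = μ_Y + ρ(σ_Y/σ_X)(x − μ_X) for jointly normal variables.
E[Y | X=-11.1] = 8.4 + (-0.80)·(3.9/1.8)·(-11.1 − (-6.4)) = 8.4 + (-1.73333)·(-4.7) = 16.5467.

16.5467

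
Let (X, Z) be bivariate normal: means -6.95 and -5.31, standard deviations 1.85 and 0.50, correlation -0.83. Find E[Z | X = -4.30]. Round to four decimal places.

-5.9045

E[Z | X=x] = μ_Z + ρ(σ_Z/σ_X)(x − μ_X) for jointly normal variables.
E[Z | X=-4.30] = -5.31 + (-0.83)·(0.50/1.85)·(-4.30 − (-6.95)) = -5.31 + (-0.224324)·(2.65) = -5.9045.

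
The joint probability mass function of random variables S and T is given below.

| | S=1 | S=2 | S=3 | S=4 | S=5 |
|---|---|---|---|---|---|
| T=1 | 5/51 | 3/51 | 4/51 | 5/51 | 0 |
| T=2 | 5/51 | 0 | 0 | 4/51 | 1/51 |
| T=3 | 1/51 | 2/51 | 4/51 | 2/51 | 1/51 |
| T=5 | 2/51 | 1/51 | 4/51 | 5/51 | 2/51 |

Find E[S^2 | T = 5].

P(T = 5) = 14/51.
Σ S^2·P over the event = 1·(2/51) + 4·(1/51) + 9·(4/51) + 16·(5/51) + 25·(2/51) = 172/51.
E[S^2 | T = 5] = (172/51) / (14/51) = 86/7.

86/7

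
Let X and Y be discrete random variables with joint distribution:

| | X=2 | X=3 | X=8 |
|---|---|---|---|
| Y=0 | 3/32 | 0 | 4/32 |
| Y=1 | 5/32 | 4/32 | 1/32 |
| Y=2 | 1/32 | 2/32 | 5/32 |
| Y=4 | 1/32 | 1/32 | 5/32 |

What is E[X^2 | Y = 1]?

12

P(Y = 1) = 5/16.
Σ X^2·P over the event = 4·(5/32) + 9·(4/32) + 64·(1/32) = 15/4.
E[X^2 | Y = 1] = (15/4) / (5/16) = 12.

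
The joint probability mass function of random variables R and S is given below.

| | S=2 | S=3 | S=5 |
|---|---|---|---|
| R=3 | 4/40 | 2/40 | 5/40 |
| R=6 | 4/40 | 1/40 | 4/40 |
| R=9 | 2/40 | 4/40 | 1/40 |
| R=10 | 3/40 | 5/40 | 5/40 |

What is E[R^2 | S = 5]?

P(S = 5) = 3/8.
Σ R^2·P over the event = 9·(5/40) + 36·(4/40) + 81·(1/40) + 100·(5/40) = 77/4.
E[R^2 | S = 5] = (77/4) / (3/8) = 154/3.

154/3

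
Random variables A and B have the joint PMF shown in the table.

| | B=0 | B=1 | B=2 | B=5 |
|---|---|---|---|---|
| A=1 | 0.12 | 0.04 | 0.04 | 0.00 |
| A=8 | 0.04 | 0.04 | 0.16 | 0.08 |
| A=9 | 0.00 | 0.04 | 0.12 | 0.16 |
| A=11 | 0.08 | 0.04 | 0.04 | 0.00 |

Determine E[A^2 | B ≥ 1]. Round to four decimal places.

70.5263

P(B ≥ 1) = 0.76.
Summing A^2·P(A=x,B=y) over the conditioning event gives 53.60.
E[A^2 | B ≥ 1] = (53.60) / (0.76) = 70.5263.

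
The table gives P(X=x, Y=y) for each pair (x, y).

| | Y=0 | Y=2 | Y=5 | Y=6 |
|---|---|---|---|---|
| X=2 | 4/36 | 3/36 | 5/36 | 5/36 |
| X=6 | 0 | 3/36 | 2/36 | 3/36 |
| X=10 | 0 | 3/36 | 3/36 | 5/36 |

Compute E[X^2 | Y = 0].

P(Y = 0) = 1/9.
Σ X^2·P over the event = 4·(4/36) = 4/9.
E[X^2 | Y = 0] = (4/9) / (1/9) = 4.

4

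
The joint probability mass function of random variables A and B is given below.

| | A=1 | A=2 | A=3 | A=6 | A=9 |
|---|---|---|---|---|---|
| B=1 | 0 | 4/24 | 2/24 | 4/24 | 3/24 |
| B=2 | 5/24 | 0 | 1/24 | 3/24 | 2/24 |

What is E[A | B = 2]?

4

P(B = 2) = 11/24.
Σ A·P over the event = 1·(5/24) + 3·(1/24) + 6·(3/24) + 9·(2/24) = 11/6.
E[A | B = 2] = (11/6) / (11/24) = 4.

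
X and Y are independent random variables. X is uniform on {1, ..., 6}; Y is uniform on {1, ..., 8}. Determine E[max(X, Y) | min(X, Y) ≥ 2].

39/7

P(min(X, Y) ≥ 2) = 35/48.
Summing max(X,Y)·P(x,y) over outcomes with min(X, Y) ≥ 2 gives 65/16.
E[max(X, Y) | min(X, Y) ≥ 2] = (65/16) / (35/48) = 39/7.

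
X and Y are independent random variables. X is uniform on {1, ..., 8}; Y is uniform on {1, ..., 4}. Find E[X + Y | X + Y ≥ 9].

10

P(X + Y ≥ 9) = 5/16.
Summing (X+Y)·P(x,y) over outcomes with X + Y ≥ 9 gives 25/8.
E[X + Y | X + Y ≥ 9] = (25/8) / (5/16) = 10.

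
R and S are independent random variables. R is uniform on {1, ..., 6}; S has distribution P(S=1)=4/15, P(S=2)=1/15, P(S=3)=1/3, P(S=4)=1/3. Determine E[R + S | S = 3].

13/2

P(S = 3) = 1/3.
Summing (R+S)·P(x,y) over outcomes with S = 3 gives 13/6.
E[R + S | S = 3] = (13/6) / (1/3) = 13/2.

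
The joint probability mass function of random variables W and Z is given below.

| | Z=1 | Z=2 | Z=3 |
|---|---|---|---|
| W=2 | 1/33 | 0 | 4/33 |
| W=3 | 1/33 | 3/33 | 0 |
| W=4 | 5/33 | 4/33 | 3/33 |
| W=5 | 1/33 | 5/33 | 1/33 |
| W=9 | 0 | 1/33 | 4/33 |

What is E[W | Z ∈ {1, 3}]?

P(Z ∈ {1, 3}) = 20/33.
Σ W·P over the event = 2·(1/33) + 2·(4/33) + 3·(1/33) + 4·(5/33) + 4·(3/33) + 5·(1/33) + 5·(1/33) + 9·(4/33) = 91/33.
E[W | Z ∈ {1, 3}] = (91/33) / (20/33) = 91/20.

91/20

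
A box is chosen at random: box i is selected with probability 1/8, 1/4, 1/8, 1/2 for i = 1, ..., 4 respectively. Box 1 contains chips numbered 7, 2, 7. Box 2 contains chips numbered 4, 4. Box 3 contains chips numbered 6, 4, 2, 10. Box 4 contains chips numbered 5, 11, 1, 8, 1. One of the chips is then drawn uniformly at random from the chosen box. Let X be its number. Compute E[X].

1189/240

E[X | box 1] = (7+2+7)/3 = 16/3.
E[X | box 2] = (4+4)/2 = 4.
E[X | box 3] = (6+4+2+10)/4 = 11/2.
E[X | box 4] = (5+11+1+8+1)/5 = 26/5.
By the law of total expectation,
E[X] = (1/8)·(16/3) + (1/4)·(4) + (1/8)·(11/2) + (1/2)·(26/5) = 1189/240.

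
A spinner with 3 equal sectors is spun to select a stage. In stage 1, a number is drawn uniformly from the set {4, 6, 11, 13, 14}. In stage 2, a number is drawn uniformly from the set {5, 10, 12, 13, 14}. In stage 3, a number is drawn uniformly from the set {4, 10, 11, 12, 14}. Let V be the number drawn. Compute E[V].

51/5

E[V | stage 1] = (4+6+11+13+14)/5 = 48/5.
E[V | stage 2] = (5+10+12+13+14)/5 = 54/5.
E[V | stage 3] = (4+10+11+12+14)/5 = 51/5.
E[V] = (1/3)·(48/5) + (1/3)·(54/5) + (1/3)·(51/5) = 51/5.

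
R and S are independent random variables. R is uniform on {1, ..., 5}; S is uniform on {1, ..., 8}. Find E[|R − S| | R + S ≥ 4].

P(R + S ≥ 4) = 37/40.
Summing |R−S|·P(x,y) over outcomes with R + S ≥ 4 gives 49/20.
E[|R − S| | R + S ≥ 4] = (49/20) / (37/40) = 98/37.

98/37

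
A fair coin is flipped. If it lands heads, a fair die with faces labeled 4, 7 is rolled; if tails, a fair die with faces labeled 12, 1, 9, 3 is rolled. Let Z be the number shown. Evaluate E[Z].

47/8

E[Z | heads] = (4+7)/2 = 11/2.
E[Z | tails] = (12+1+9+3)/4 = 25/4.
By the law of total expectation,
E[Z] = (1/2)·(11/2) + (1/2)·(25/4) = 47/8.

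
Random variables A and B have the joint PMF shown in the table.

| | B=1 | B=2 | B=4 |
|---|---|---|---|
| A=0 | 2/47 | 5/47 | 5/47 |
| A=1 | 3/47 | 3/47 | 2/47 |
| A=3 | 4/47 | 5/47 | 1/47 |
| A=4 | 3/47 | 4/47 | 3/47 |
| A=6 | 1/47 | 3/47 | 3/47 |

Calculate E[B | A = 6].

19/7

P(A = 6) = 7/47.
Σ B·P over the event = 1·(1/47) + 2·(3/47) + 4·(3/47) = 19/47.
E[B | A = 6] = (19/47) / (7/47) = 19/7.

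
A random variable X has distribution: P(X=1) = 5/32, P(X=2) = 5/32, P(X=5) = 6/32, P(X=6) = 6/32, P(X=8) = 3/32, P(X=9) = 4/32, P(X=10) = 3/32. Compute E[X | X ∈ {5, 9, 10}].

P(X ∈ {5, 9, 10}) = 13/32.
Σ over the event: 5·3/16 + 9·1/8 + 10·3/32 = 3.
E[X | X ∈ {5, 9, 10}] = (3) / (13/32) = 96/13.

96/13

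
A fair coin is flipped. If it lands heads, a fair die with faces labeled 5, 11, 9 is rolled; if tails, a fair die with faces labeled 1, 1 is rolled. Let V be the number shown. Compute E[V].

E[V | heads] = (5+11+9)/3 = 25/3.
E[V | tails] = (1+1)/2 = 1.
E[V] = (1/2)·(25/3) + (1/2)·(1) = 14/3.

14/3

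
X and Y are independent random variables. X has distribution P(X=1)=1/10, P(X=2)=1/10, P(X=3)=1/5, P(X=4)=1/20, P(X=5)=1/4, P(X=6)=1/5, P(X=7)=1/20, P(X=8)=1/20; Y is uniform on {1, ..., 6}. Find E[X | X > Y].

70/13

P(X > Y) = 13/24.
Summing X·P(x,y) over outcomes with X > Y gives 35/12.
E[X | X > Y] = (35/12) / (13/24) = 70/13.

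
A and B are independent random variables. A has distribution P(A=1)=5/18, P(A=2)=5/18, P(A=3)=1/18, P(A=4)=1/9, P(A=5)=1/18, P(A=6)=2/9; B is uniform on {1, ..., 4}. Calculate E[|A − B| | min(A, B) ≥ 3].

P(min(A, B) ≥ 3) = 2/9.
Summing |A−B|·P(x,y) over outcomes with min(A, B) ≥ 3 gives 13/36.
E[|A − B| | min(A, B) ≥ 3] = (13/36) / (2/9) = 13/8.

13/8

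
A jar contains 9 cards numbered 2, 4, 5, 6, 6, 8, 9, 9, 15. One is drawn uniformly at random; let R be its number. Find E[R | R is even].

26/5

P(R is even) = 5/9.
Σ over the event: 2·1/9 + 4·1/9 + 6·2/9 + 8·1/9 = 26/9.
E[R | R is even] = (26/9) / (5/9) = 26/5.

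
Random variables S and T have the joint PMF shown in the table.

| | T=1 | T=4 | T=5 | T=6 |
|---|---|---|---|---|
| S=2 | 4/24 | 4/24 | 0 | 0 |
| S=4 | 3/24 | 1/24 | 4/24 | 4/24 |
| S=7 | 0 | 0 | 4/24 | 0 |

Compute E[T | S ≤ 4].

71/20

P(S ≤ 4) = 5/6.
Summing T·P(S=x,T=y) over the conditioning event gives 71/24.
E[T | S ≤ 4] = (71/24) / (5/6) = 71/20.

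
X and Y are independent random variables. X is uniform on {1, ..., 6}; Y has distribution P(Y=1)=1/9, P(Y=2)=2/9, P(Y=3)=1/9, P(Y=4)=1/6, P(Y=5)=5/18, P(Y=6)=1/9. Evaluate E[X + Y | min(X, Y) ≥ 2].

127/16

P(min(X, Y) ≥ 2) = 20/27.
Summing (X+Y)·P(x,y) over outcomes with min(X, Y) ≥ 2 gives 635/108.
E[X + Y | min(X, Y) ≥ 2] = (635/108) / (20/27) = 127/16.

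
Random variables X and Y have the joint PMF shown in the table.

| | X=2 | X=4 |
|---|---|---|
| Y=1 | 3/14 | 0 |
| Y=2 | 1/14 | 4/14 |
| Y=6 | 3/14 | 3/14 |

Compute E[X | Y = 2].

P(Y = 2) = 5/14.
Σ X·P over the event = 2·(1/14) + 4·(4/14) = 9/7.
E[X | Y = 2] = (9/7) / (5/14) = 18/5.

18/5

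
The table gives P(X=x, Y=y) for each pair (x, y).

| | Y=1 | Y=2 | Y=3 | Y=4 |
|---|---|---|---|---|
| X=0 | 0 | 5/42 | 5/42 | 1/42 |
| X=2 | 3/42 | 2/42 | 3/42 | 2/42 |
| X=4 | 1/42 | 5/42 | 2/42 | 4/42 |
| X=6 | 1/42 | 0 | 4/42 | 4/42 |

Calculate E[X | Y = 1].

16/5

P(Y = 1) = 5/42.
Σ X·P over the event = 2·(3/42) + 4·(1/42) + 6·(1/42) = 8/21.
E[X | Y = 1] = (8/21) / (5/42) = 16/5.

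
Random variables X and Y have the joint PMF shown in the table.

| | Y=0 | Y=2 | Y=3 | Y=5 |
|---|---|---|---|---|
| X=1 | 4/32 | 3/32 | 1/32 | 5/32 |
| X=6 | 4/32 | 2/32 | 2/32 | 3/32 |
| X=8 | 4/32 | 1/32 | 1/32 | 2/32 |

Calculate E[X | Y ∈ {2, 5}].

P(Y ∈ {2, 5}) = 1/2.
Σ X·P over the event = 1·(3/32) + 1·(5/32) + 6·(2/32) + 6·(3/32) + 8·(1/32) + 8·(2/32) = 31/16.
E[X | Y ∈ {2, 5}] = (31/16) / (1/2) = 31/8.

31/8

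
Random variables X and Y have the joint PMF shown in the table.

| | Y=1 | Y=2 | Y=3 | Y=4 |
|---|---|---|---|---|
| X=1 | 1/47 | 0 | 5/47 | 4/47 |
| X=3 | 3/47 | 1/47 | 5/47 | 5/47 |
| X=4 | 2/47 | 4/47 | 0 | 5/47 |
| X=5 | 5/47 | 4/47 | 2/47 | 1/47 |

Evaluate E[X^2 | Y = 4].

154/15

P(Y = 4) = 15/47.
Σ X^2·P over the event = 1·(4/47) + 9·(5/47) + 16·(5/47) + 25·(1/47) = 154/47.
E[X^2 | Y = 4] = (154/47) / (15/47) = 154/15.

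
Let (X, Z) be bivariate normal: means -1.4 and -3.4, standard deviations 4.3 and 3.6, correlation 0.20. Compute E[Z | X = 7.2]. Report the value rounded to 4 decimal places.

E[Z | X=x] = μ_Z + ρ(σ_Z/σ_X)(x − μ_X) for jointly normal variables.
E[Z | X=7.2] = -3.4 + (0.20)·(3.6/4.3)·(7.2 − (-1.4)) = -3.4 + (0.16744)·(8.6) = -1.9600.

-1.9600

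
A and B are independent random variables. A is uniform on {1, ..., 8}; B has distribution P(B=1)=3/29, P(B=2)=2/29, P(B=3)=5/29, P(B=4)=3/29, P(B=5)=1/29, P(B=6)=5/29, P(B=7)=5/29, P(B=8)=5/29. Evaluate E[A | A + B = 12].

P(A + B = 12) = 19/232.
Summing A·P(x,y) over outcomes with A + B = 12 gives 53/116.
E[A | A + B = 12] = (53/116) / (19/232) = 106/19.

106/19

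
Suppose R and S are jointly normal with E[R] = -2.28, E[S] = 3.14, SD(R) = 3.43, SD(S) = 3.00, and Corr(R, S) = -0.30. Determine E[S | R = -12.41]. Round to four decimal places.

5.7980

The regression of S on R has slope ρ·σ_S/σ_R and passes through (μ_R, μ_S).
E[S | R=-12.41] = 3.14 + (-0.30)·(3.00/3.43)·(-12.41 − (-2.28)) = 3.14 + (-0.26239)·(-10.13) = 5.7980.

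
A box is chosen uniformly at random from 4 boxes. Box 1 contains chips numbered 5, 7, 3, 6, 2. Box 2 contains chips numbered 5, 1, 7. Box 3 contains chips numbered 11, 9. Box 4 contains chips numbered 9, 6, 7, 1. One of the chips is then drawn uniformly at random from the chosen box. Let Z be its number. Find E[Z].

1481/240

E[Z | box 1] = (5+7+3+6+2)/5 = 23/5.
E[Z | box 2] = (5+1+7)/3 = 13/3.
E[Z | box 3] = (11+9)/2 = 10.
E[Z | box 4] = (9+6+7+1)/4 = 23/4.
By the law of total expectation,
E[Z] = (1/4)·(23/5) + (1/4)·(13/3) + (1/4)·(10) + (1/4)·(23/4) = 1481/240.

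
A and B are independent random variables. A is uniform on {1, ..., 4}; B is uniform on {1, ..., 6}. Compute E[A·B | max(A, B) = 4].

Outcomes with max(A, B) = 4: (1,4), (2,4), (3,4), (4,1), (4,2), (4,3), (4,4), each with probability 1/24.
E[A·B | max(A, B) = 4] = (4 + 8 + 12 + 4 + 8 + 12 + 16) / 7 = 64/7.

64/7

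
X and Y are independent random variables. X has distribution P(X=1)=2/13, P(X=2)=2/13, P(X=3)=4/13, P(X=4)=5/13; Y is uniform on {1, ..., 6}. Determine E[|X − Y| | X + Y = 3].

P(X + Y = 3) = 2/39.
Summing |X−Y|·P(x,y) over outcomes with X + Y = 3 gives 2/39.
E[|X − Y| | X + Y = 3] = (2/39) / (2/39) = 1.

1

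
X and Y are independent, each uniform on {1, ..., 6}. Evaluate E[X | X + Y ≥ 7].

P(X + Y ≥ 7) = 7/12.
Summing X·P(x,y) over outcomes with X + Y ≥ 7 gives 91/36.
E[X | X + Y ≥ 7] = (91/36) / (7/12) = 13/3.

13/3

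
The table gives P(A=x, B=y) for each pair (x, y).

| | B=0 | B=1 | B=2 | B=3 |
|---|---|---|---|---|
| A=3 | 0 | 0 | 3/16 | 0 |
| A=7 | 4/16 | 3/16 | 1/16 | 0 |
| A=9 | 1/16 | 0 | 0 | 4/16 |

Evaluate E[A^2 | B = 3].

P(B = 3) = 1/4.
Σ A^2·P over the event = 81·(4/16) = 81/4.
E[A^2 | B = 3] = (81/4) / (1/4) = 81.

81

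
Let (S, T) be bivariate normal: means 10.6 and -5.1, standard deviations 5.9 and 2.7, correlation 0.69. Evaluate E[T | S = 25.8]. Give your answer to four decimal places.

-0.3004

E[T | S=x] = μ_T + ρ(σ_T/σ_S)(x − μ_S) for jointly normal variables.
E[T | S=25.8] = -5.1 + (0.69)·(2.7/5.9)·(25.8 − (10.6)) = -5.1 + (0.31576)·(15.2) = -0.3004.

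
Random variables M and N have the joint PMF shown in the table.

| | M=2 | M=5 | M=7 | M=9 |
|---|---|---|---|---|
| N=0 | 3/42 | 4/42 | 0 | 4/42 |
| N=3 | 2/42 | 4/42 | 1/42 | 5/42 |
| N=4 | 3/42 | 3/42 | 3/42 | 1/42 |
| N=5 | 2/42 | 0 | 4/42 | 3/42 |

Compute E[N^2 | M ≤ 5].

200/21

P(M ≤ 5) = 1/2.
Σ N^2·P over the event = 0·(3/42) + 9·(2/42) + 16·(3/42) + 25·(2/42) + 0·(4/42) + 9·(4/42) + 16·(3/42) = 100/21.
E[N^2 | M ≤ 5] = (100/21) / (1/2) = 200/21.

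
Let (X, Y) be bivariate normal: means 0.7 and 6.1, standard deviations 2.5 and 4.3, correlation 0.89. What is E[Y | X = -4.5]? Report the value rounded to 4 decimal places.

-1.8602

The regression of Y on X has slope ρ·σ_Y/σ_X and passes through (μ_X, μ_Y).
E[Y | X=-4.5] = 6.1 + (0.89)·(4.3/2.5)·(-4.5 − (0.7)) = 6.1 + (1.5308)·(-5.2) = -1.8602.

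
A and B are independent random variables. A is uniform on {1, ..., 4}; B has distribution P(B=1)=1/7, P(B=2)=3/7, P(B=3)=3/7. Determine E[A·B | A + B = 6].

17/2

P(A + B = 6) = 3/14.
Summing AB·P(x,y) over outcomes with A + B = 6 gives 51/28.
E[A·B | A + B = 6] = (51/28) / (3/14) = 17/2.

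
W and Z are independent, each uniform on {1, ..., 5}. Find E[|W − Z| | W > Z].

2

Outcomes with W > Z: (2,1), (3,1), (3,2), (4,1), (4,2), (4,3), (5,1), (5,2), (5,3), (5,4), each with probability 1/25.
E[|W − Z| | W > Z] = (1 + 2 + 1 + 3 + 2 + 1 + 4 + 3 + 2 + 1) / 10 = 2.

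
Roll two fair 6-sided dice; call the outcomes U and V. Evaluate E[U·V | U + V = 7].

28/3

P(U + V = 7) = 1/6.
Summing UV·P(x,y) over outcomes with U + V = 7 gives 14/9.
E[U·V | U + V = 7] = (14/9) / (1/6) = 28/3.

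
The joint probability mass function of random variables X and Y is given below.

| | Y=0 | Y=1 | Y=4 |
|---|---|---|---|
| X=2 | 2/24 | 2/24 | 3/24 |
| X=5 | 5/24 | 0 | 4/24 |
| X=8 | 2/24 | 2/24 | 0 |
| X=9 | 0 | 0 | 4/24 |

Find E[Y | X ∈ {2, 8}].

P(X ∈ {2, 8}) = 11/24.
Σ Y·P over the event = 0·(2/24) + 1·(2/24) + 4·(3/24) + 0·(2/24) + 1·(2/24) = 2/3.
E[Y | X ∈ {2, 8}] = (2/3) / (11/24) = 16/11.

16/11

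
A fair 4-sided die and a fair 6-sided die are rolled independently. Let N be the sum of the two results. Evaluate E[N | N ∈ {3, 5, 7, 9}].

6

P(N ∈ {3, 5, 7, 9}) = 1/2.
Σ over the event: 3·1/12 + 5·1/6 + 7·1/6 + 9·1/12 = 3.
E[N | N ∈ {3, 5, 7, 9}] = (3) / (1/2) = 6.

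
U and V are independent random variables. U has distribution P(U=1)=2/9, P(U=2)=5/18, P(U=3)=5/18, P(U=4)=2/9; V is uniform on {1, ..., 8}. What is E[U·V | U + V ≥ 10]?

P(U + V ≥ 10) = 3/16.
Summing UV·P(x,y) over outcomes with U + V ≥ 10 gives 641/144.
E[U·V | U + V ≥ 10] = (641/144) / (3/16) = 641/27.

641/27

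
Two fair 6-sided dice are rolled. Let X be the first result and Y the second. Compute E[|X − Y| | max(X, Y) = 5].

Outcomes with max(X, Y) = 5: (1,5), (2,5), (3,5), (4,5), (5,1), (5,2), (5,3), (5,4), (5,5), each with probability 1/36.
E[|X − Y| | max(X, Y) = 5] = (4 + 3 + 2 + 1 + 4 + 3 + 2 + 1 + 0) / 9 = 20/9.

20/9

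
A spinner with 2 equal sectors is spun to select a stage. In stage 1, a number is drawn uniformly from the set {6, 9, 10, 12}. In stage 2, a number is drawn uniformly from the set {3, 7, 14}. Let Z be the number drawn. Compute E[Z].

E[Z | stage 1] = (6+9+10+12)/4 = 37/4.
E[Z | stage 2] = (3+7+14)/3 = 8.
E[Z] = (1/2)·(37/4) + (1/2)·(8) = 69/8.

69/8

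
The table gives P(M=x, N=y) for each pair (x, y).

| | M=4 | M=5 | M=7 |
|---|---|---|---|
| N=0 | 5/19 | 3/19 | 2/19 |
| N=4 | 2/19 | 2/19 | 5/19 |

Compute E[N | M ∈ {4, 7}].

2

P(M ∈ {4, 7}) = 14/19.
Σ N·P over the event = 0·(5/19) + 4·(2/19) + 0·(2/19) + 4·(5/19) = 28/19.
E[N | M ∈ {4, 7}] = (28/19) / (14/19) = 2.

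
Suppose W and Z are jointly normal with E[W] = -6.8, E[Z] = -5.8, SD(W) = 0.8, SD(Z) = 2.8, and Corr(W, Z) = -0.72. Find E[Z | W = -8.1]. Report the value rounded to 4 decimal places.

E[Z | W=x] = μ_Z + ρ(σ_Z/σ_W)(x − μ_W) for jointly normal variables.
E[Z | W=-8.1] = -5.8 + (-0.72)·(2.8/0.8)·(-8.1 − (-6.8)) = -5.8 + (-2.52)·(-1.3) = -2.5240.

-2.5240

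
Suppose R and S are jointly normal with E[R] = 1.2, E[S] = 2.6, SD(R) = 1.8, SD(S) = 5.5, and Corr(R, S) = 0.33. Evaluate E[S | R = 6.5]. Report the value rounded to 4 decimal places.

For a bivariate normal, E[S | R=x] = μ_S + ρ·(σ_S/σ_R)·(x − μ_R).
E[S | R=6.5] = 2.6 + (0.33)·(5.5/1.8)·(6.5 − (1.2)) = 2.6 + (1.008333)·(5.3) = 7.9442.

7.9442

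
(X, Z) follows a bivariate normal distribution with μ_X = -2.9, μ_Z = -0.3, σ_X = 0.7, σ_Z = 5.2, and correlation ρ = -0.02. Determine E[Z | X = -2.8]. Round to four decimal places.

For a bivariate normal, E[Z | X=x] = μ_Z + ρ·(σ_Z/σ_X)·(x − μ_X).
E[Z | X=-2.8] = -0.3 + (-0.02)·(5.2/0.7)·(-2.8 − (-2.9)) = -0.3 + (-0.14857)·(0.1) = -0.3149.

-0.3149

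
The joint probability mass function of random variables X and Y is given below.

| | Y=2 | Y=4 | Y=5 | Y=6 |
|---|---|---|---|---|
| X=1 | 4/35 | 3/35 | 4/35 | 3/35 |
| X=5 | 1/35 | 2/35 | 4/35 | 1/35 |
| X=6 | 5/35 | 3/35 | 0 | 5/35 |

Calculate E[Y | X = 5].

P(X = 5) = 8/35.
Σ Y·P over the event = 2·(1/35) + 4·(2/35) + 5·(4/35) + 6·(1/35) = 36/35.
E[Y | X = 5] = (36/35) / (8/35) = 9/2.

9/2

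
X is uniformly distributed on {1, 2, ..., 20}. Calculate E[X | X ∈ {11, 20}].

31/2

P(X ∈ {11, 20}) = 1/10.
Σ over the event: 11·1/20 + 20·1/20 = 31/20.
E[X | X ∈ {11, 20}] = (31/20) / (1/10) = 31/2.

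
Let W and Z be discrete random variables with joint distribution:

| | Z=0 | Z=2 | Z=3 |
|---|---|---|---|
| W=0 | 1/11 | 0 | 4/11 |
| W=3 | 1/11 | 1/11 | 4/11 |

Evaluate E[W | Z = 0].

3/2

P(Z = 0) = 2/11.
Σ W·P over the event = 0·(1/11) + 3·(1/11) = 3/11.
E[W | Z = 0] = (3/11) / (2/11) = 3/2.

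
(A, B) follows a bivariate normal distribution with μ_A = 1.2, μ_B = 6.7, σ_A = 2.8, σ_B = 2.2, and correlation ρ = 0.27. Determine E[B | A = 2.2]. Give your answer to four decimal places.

For a bivariate normal, E[B | A=x] = μ_B + ρ·(σ_B/σ_A)·(x − μ_A).
E[B | A=2.2] = 6.7 + (0.27)·(2.2/2.8)·(2.2 − (1.2)) = 6.7 + (0.21214)·(1) = 6.9121.

6.9121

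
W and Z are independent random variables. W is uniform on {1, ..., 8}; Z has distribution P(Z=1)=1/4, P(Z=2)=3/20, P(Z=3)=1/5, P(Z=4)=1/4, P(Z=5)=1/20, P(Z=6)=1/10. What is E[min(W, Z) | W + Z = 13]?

P(W + Z = 13) = 3/160.
Summing min(W,Z)·P(x,y) over outcomes with W + Z = 13 gives 17/160.
E[min(W, Z) | W + Z = 13] = (17/160) / (3/160) = 17/3.

17/3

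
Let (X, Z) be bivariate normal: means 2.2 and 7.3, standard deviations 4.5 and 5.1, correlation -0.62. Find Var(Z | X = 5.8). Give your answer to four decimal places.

The conditional variance in a bivariate normal is σ_Z²(1 − ρ²), independent of x.
Var(Z | X=5.8) = (5.1)²·(1 − (-0.62)²) = 26.01·0.6156 = 16.0118.

16.0118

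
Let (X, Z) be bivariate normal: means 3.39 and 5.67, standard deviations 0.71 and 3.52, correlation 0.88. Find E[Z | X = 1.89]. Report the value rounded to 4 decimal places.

-0.8742

For a bivariate normal, E[Z | X=x] = μ_Z + ρ·(σ_Z/σ_X)·(x − μ_X).
E[Z | X=1.89] = 5.67 + (0.88)·(3.52/0.71)·(1.89 − (3.39)) = 5.67 + (4.3628)·(-1.5) = -0.8742.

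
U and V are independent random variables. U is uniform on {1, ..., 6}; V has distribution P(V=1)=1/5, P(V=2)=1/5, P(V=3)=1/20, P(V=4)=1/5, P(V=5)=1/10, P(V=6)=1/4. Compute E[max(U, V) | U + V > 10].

6

P(U + V > 10) = 1/10.
Summing max(U,V)·P(x,y) over outcomes with U + V > 10 gives 3/5.
E[max(U, V) | U + V > 10] = (3/5) / (1/10) = 6.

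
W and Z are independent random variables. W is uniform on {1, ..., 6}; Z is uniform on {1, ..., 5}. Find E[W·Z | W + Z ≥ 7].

P(W + Z ≥ 7) = 1/2.
Summing WZ·P(x,y) over outcomes with W + Z ≥ 7 gives 49/6.
E[W·Z | W + Z ≥ 7] = (49/6) / (1/2) = 49/3.

49/3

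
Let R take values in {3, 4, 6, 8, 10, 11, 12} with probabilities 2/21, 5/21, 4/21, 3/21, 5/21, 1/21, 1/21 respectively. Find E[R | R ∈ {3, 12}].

P(R ∈ {3, 12}) = 1/7.
Σ over the event: 3·2/21 + 12·1/21 = 6/7.
E[R | R ∈ {3, 12}] = (6/7) / (1/7) = 6.

6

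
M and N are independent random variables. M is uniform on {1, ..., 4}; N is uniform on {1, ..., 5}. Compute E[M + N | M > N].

5

Outcomes with M > N: (2,1), (3,1), (3,2), (4,1), (4,2), (4,3), each with probability 1/20.
E[M + N | M > N] = (3 + 4 + 5 + 5 + 6 + 7) / 6 = 5.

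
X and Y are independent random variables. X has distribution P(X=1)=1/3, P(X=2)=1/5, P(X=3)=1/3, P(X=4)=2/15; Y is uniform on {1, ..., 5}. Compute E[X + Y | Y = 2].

64/15

P(Y = 2) = 1/5.
Summing (X+Y)·P(x,y) over outcomes with Y = 2 gives 64/75.
E[X + Y | Y = 2] = (64/75) / (1/5) = 64/15.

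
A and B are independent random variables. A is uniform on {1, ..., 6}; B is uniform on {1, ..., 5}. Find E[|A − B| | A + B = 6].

12/5

Outcomes with A + B = 6: (1,5), (2,4), (3,3), (4,2), (5,1), each with probability 1/30.
E[|A − B| | A + B = 6] = (4 + 2 + 0 + 2 + 4) / 5 = 12/5.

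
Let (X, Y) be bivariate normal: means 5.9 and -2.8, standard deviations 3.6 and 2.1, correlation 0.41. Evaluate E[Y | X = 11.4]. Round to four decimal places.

E[Y | X=x] = μ_Y + ρ(σ_Y/σ_X)(x − μ_X) for jointly normal variables.
E[Y | X=11.4] = -2.8 + (0.41)·(2.1/3.6)·(11.4 − (5.9)) = -2.8 + (0.23917)·(5.5) = -1.4846.

-1.4846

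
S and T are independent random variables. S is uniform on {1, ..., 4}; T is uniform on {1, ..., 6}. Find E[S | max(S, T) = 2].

Outcomes with max(S, T) = 2: (1,2), (2,1), (2,2), each with probability 1/24.
E[S | max(S, T) = 2] = (1 + 2 + 2) / 3 = 5/3.

5/3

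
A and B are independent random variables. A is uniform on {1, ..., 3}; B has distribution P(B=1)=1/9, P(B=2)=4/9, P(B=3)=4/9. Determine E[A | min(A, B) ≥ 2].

P(min(A, B) ≥ 2) = 16/27.
Summing A·P(x,y) over outcomes with min(A, B) ≥ 2 gives 40/27.
E[A | min(A, B) ≥ 2] = (40/27) / (16/27) = 5/2.

5/2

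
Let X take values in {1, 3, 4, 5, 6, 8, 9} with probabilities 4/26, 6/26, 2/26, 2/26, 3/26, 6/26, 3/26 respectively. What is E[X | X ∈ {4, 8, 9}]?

P(X ∈ {4, 8, 9}) = 11/26.
Σ over the event: 4·1/13 + 8·3/13 + 9·3/26 = 83/26.
E[X | X ∈ {4, 8, 9}] = (83/26) / (11/26) = 83/11.

83/11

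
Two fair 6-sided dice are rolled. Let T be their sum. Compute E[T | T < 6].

4

P(T < 6) = 5/18.
Σ over the event: 2·1/36 + 3·1/18 + 4·1/12 + 5·1/9 = 10/9.
E[T | T < 6] = (10/9) / (5/18) = 4.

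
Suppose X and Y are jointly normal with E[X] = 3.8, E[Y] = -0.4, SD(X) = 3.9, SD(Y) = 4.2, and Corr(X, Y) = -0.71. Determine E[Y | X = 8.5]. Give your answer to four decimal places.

-3.9937

For a bivariate normal, E[Y | X=x] = μ_Y + ρ·(σ_Y/σ_X)·(x − μ_X).
E[Y | X=8.5] = -0.4 + (-0.71)·(4.2/3.9)·(8.5 − (3.8)) = -0.4 + (-0.76462)·(4.7) = -3.9937.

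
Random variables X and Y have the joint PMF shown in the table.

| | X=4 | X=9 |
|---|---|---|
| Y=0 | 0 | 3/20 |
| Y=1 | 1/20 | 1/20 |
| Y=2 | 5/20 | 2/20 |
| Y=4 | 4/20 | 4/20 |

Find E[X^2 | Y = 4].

97/2

P(Y = 4) = 2/5.
Σ X^2·P over the event = 16·(4/20) + 81·(4/20) = 97/5.
E[X^2 | Y = 4] = (97/5) / (2/5) = 97/2.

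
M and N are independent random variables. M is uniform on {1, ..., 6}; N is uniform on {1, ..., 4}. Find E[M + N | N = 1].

P(N = 1) = 1/4.
Summing (M+N)·P(x,y) over outcomes with N = 1 gives 9/8.
E[M + N | N = 1] = (9/8) / (1/4) = 9/2.

9/2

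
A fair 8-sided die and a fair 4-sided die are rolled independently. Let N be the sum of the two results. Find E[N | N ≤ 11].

P(N ≤ 11) = 31/32.
E[N | N ≤ 11] = (53/8) / (31/32) = 212/31.

212/31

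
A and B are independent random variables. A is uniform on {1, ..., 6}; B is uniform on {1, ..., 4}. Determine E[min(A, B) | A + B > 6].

29/10

P(A + B > 6) = 5/12.
Summing min(A,B)·P(x,y) over outcomes with A + B > 6 gives 29/24.
E[min(A, B) | A + B > 6] = (29/24) / (5/12) = 29/10.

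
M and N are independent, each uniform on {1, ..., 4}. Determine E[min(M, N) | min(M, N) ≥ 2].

Outcomes with min(M, N) ≥ 2: (2,2), (2,3), (2,4), (3,2), (3,3), (3,4), (4,2), (4,3), (4,4), each with probability 1/16.
E[min(M, N) | min(M, N) ≥ 2] = (2 + 2 + 2 + 2 + 3 + 3 + 2 + 3 + 4) / 9 = 23/9.

23/9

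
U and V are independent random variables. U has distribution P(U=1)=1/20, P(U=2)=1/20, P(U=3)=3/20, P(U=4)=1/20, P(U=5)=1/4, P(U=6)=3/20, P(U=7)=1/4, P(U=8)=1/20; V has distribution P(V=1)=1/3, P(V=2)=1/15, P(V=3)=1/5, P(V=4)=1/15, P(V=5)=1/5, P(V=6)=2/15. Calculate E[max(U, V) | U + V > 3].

1623/289

P(U + V > 3) = 289/300.
Summing max(U,V)·P(x,y) over outcomes with U + V > 3 gives 541/100.
E[max(U, V) | U + V > 3] = (541/100) / (289/300) = 1623/289.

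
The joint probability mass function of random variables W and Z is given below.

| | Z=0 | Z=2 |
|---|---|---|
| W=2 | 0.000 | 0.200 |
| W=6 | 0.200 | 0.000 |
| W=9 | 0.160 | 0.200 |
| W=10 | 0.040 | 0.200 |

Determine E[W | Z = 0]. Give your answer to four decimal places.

7.6000

P(Z = 0) = 0.400.
Σ W·P over the event = 6·(0.200) + 9·(0.160) + 10·(0.040) = 3.040.
E[W | Z = 0] = (3.040) / (0.400) = 7.6000.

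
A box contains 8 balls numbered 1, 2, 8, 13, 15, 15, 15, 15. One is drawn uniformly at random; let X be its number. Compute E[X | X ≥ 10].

73/5

P(X ≥ 10) = 5/8.
Σ over the event: 13·1/8 + 15·1/2 = 73/8.
E[X | X ≥ 10] = (73/8) / (5/8) = 73/5.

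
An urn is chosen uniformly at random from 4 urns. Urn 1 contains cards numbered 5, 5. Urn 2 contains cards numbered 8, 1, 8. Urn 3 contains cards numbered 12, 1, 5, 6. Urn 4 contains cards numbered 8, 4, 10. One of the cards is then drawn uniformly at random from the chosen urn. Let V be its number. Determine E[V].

E[V | urn 1] = (5+5)/2 = 5.
E[V | urn 2] = (8+1+8)/3 = 17/3.
E[V | urn 3] = (12+1+5+6)/4 = 6.
E[V | urn 4] = (8+4+10)/3 = 22/3.
By the law of total expectation,
E[V] = (1/4)·(5) + (1/4)·(17/3) + (1/4)·(6) + (1/4)·(22/3) = 6.

6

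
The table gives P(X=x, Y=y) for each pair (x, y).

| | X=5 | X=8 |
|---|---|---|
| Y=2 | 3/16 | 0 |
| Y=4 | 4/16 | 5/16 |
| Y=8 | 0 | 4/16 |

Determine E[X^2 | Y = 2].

25

P(Y = 2) = 3/16.
Summing X^2·P(X=x,Y=y) over the conditioning event gives 75/16.
E[X^2 | Y = 2] = (75/16) / (3/16) = 25.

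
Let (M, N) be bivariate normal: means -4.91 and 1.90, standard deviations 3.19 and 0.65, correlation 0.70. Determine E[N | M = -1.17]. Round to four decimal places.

2.4334

E[N | M=x] = μ_N + ρ(σ_N/σ_M)(x − μ_M) for jointly normal variables.
E[N | M=-1.17] = 1.90 + (0.70)·(0.65/3.19)·(-1.17 − (-4.91)) = 1.90 + (0.14263)·(3.74) = 2.4334.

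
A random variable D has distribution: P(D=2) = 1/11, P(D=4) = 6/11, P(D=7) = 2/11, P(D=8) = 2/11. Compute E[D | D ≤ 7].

P(D ≤ 7) = 9/11.
Σ over the event: 2·1/11 + 4·6/11 + 7·2/11 = 40/11.
E[D | D ≤ 7] = (40/11) / (9/11) = 40/9.

40/9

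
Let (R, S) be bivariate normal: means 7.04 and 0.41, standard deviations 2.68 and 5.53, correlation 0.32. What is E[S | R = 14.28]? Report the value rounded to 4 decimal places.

The regression of S on R has slope ρ·σ_S/σ_R and passes through (μ_R, μ_S).
E[S | R=14.28] = 0.41 + (0.32)·(5.53/2.68)·(14.28 − (7.04)) = 0.41 + (0.6603)·(7.24) = 5.1906.

5.1906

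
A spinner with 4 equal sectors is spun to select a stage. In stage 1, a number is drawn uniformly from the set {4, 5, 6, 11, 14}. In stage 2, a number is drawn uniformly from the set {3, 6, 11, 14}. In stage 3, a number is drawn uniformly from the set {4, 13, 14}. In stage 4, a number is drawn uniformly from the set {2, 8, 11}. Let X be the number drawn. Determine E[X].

E[X | stage 1] = (4+5+6+11+14)/5 = 8.
E[X | stage 2] = (3+6+11+14)/4 = 17/2.
E[X | stage 3] = (4+13+14)/3 = 31/3.
E[X | stage 4] = (2+8+11)/3 = 7.
By the law of total expectation,
E[X] = (1/4)·(8) + (1/4)·(17/2) + (1/4)·(31/3) + (1/4)·(7) = 203/24.

203/24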